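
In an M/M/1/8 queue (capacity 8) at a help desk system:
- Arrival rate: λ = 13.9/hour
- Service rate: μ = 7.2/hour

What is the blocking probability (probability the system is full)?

ρ = λ/μ = 13.9/7.2 = 1.93056
P₀ = (1-ρ)/(1-ρ^(K+1)) = (1-1.93056)/(1-1.93056^9) = -0.9306/-371.5201 = 0.002505
P_K = P₀×ρ^K = 0.0025047 × 1.93056^8 = 0.0025047 × 192.9596 = 0.4833
Blocking probability = 48.33%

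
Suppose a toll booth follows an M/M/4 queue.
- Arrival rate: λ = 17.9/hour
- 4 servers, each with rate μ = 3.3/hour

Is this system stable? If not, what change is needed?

Stability requires ρ = λ/(cμ) < 1
ρ = 17.9/(4 × 3.3) = 17.9/13.20 = 1.3561
Since 1.3561 ≥ 1, the system is UNSTABLE.
Need c > λ/μ = 17.9/3.3 = 5.42.
Minimum servers needed: c = 6.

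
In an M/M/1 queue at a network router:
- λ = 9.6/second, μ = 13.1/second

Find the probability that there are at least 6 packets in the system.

ρ = λ/μ = 9.6/13.1 = 0.7328
P(N ≥ n) = ρⁿ
P(N ≥ 6) = 0.7328^6
P(N ≥ 6) = 0.1549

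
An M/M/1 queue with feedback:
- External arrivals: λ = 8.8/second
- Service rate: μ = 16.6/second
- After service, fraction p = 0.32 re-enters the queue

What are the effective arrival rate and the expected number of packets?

Effective arrival rate: λ_eff = λ/(1-p) = 8.8/(1-0.32) = 8.8/0.68 = 12.9412
ρ = λ_eff/μ = 12.9412/16.6 = 0.77959
L = ρ/(1-ρ) = 0.77959/(1-0.77959) = 3.5370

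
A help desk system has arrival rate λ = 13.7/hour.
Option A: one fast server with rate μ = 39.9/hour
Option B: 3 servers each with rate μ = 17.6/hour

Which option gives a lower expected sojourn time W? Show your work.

Option A: single server μ = 39.9 (M/M/1)
  ρ_A = 13.7/39.9 = 0.3434
  W_A = 1/(μ-λ) = 1/(39.9-13.7) = 1/26.20 = 0.03817

Option B: 3 servers μ = 17.6 (M/M/3)
  ρ_B = λ/(cμ) = 13.7/(3×17.6) = 0.2595
  Offered load a = λ/μ = cρ = 13.7/17.6 = 0.7784
  P₀ = [ Σₙ₌₀^2 aⁿ/n! + a^3/(3!(1-ρ)) ]⁻¹
  Σ = a^0/0! + a^1/1! + a^2/2! = 1.0000 + 0.7784 + 0.3030 = 2.0814
  a^3/(3!(1-ρ)) = 0.4717/(6 × 0.7405) = 0.1062
  P₀ = 1/(2.0814 + 0.1062) = 0.4571
  Lq = P₀·a^3·ρ / (3!(1-ρ)²) = 0.4571 × 0.4717 × 0.2595 / (6 × 0.5484) = 0.01700
  Wq_B = Lq/λ = 0.01700/13.7 = 0.001241
  W_B = Wq_B + 1/μ = 0.001241 + 0.05682 = 0.05806

Since W_A = 0.03817 < W_B = 0.05806, Option A (single fast server) has the shorter time in system.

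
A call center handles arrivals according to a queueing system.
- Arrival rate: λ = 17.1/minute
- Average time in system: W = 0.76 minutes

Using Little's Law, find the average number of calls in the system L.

Little's Law: L = λW
L = 17.1 × 0.76 = 12.9960 calls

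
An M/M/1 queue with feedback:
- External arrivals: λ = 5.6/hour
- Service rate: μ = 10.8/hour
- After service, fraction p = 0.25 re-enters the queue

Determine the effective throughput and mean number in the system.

Effective arrival rate: λ_eff = λ/(1-p) = 5.6/(1-0.25) = 5.6/0.75 = 7.4667
ρ = λ_eff/μ = 7.4667/10.8 = 0.69136
L = ρ/(1-ρ) = 0.69136/(1-0.69136) = 2.2400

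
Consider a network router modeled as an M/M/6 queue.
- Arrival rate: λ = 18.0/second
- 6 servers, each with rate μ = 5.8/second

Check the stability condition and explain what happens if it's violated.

Stability requires ρ = λ/(cμ) < 1
ρ = 18.0/(6 × 5.8) = 18.0/34.80 = 0.5172
Since 0.5172 < 1, the system is STABLE.
The servers are busy 51.72% of the time.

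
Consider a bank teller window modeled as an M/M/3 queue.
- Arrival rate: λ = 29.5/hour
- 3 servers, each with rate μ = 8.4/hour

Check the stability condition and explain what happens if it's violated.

Stability requires ρ = λ/(cμ) < 1
ρ = 29.5/(3 × 8.4) = 29.5/25.20 = 1.1706
Since 1.1706 ≥ 1, the system is UNSTABLE.
Need c > λ/μ = 29.5/8.4 = 3.51.
Minimum servers needed: c = 4.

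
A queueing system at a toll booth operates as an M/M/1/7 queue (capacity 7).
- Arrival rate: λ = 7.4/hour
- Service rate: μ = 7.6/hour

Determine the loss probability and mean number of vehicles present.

ρ = λ/μ = 7.4/7.6 = 0.97368
P₀ = (1-ρ)/(1-ρ^(K+1)) = (1-0.97368)/(1-0.97368^8) = 0.026320/0.19215 = 0.1370
P_K = P₀×ρ^K = 0.136975 × 0.97368^7 = 0.136975 × 0.829686 = 0.1136
Blocking probability P_7 = 0.1136 (11.36%)
L = ρ[1 - (K+1)ρ^K + Kρ^(K+1)] / [(1-ρ)(1-ρ^(K+1))]
L = 0.97368 × (1 - 8×0.82968597 + 7×0.80784863) / ((1 - 0.97368) × (1 - 0.80784863)) = 3.3601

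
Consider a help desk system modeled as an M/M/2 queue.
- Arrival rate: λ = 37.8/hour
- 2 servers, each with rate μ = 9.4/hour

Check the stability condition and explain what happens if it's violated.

Stability requires ρ = λ/(cμ) < 1
ρ = 37.8/(2 × 9.4) = 37.8/18.80 = 2.0106
Since 2.0106 ≥ 1, the system is UNSTABLE.
Need c > λ/μ = 37.8/9.4 = 4.02.
Minimum servers needed: c = 5.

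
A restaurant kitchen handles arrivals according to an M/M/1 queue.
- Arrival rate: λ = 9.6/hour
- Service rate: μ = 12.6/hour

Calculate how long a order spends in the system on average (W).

First, compute utilization: ρ = λ/μ = 9.6/12.6 = 0.7619
For M/M/1: W = 1/(μ-λ)
W = 1/(12.6-9.6) = 1/3.00
W = 0.3333 hours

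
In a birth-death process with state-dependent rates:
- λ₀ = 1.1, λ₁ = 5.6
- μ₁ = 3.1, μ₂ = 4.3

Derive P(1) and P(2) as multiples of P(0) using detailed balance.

Balance equations:
State 0: λ₀P₀ = μ₁P₁ → P₁ = (λ₀/μ₁)P₀ = (1.1/3.1)P₀ = 0.3548P₀
State 1: P₂ = (λ₀λ₁)/(μ₁μ₂)P₀ = (1.1×5.6)/(3.1×4.3)P₀ = 0.4621P₀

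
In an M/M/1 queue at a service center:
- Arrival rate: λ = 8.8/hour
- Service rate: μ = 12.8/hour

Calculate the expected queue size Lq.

ρ = λ/μ = 8.8/12.8 = 0.6875
For M/M/1: Lq = λ²/(μ(μ-λ))
Lq = 77.44/(12.8 × 4.00)
Lq = 1.5125 customers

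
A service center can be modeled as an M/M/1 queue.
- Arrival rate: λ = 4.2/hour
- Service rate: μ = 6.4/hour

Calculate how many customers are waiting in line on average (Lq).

ρ = λ/μ = 4.2/6.4 = 0.6562
For M/M/1: Lq = λ²/(μ(μ-λ))
Lq = 17.64/(6.4 × 2.20)
Lq = 1.2528 customers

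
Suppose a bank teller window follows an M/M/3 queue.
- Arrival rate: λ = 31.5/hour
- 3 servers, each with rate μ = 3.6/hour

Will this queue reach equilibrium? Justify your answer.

Stability requires ρ = λ/(cμ) < 1
ρ = 31.5/(3 × 3.6) = 31.5/10.80 = 2.9167
Since 2.9167 ≥ 1, the system is UNSTABLE.
Need c > λ/μ = 31.5/3.6 = 8.75.
Minimum servers needed: c = 9.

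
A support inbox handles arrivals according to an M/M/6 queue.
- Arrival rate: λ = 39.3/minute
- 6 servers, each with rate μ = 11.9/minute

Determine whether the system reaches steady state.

Stability requires ρ = λ/(cμ) < 1
ρ = 39.3/(6 × 11.9) = 39.3/71.40 = 0.5504
Since 0.5504 < 1, the system is STABLE.
The servers are busy 55.04% of the time.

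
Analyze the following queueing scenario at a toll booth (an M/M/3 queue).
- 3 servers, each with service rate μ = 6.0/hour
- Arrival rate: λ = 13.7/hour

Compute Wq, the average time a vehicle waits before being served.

Traffic intensity: ρ = λ/(cμ) = 13.7/(3×6.0) = 0.7611
Since ρ = 0.7611 < 1, system is stable.
Offered load a = λ/μ = cρ = 13.7/6.0 = 2.2833
P₀ = [ Σₙ₌₀^2 aⁿ/n! + a^3/(3!(1-ρ)) ]⁻¹
Σ = a^0/0! + a^1/1! + a^2/2! = 1.0000 + 2.2833 + 2.6068 = 5.8901
a^3/(3!(1-ρ)) = 11.9044/(6 × 0.23889) = 8.3054
P₀ = 1/(5.8901 + 8.3054) = 0.07044
Lq = P₀·a^3·ρ / (3!(1-ρ)²) = 0.070445 × 11.9044 × 0.76111 / (6 × 0.057068) = 1.8641
Wq = Lq/λ = 1.8641/13.7 = 0.1361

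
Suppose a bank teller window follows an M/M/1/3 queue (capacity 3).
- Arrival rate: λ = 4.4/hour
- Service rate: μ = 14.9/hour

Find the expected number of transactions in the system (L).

ρ = λ/μ = 4.4/14.9 = 0.2953
P₀ = (1-ρ)/(1-ρ^(K+1)) = (1-0.2953)/(1-0.2953^4) = 0.7047/0.9924 = 0.7101
P_K = P₀×ρ^K = 0.7101 × 0.2953^3 = 0.7101 × 0.02575 = 0.01829
L = ρ[1 - (K+1)ρ^K + Kρ^(K+1)] / [(1-ρ)(1-ρ^(K+1))]
L = 0.2953 × (1 - 4×0.02575 + 3×0.007604) / ((1 - 0.2953) × (1 - 0.007604)) = 0.3884 transactions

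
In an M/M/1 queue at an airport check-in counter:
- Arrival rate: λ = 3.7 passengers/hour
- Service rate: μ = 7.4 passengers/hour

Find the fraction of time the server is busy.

Server utilization: ρ = λ/μ
ρ = 3.7/7.4 = 0.5000
The server is busy 50.00% of the time.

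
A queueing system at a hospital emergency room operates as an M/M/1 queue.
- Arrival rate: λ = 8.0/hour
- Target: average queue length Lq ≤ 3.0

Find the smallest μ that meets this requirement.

For M/M/1: Lq = λ²/(μ(μ-λ))
Need Lq ≤ 3.0, i.e. μ(μ-λ) ≥ λ²/3.0
μ² - 8.0μ - 64.00/3.0 ≥ 0  →  μ² - 8.0μ - 21.33333 ≥ 0
Quadratic formula (positive root): μ = [λ + √(λ² + 4×21.33333)]/2
Discriminant: 64.00 + 4×21.33333 = 149.3333, √149.3333 = 12.2202
μ ≥ (8.0 + 12.2202)/2 = 10.1101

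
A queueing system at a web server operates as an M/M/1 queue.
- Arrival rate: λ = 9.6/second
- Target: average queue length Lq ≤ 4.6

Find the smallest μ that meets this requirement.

For M/M/1: Lq = λ²/(μ(μ-λ))
Need Lq ≤ 4.6, i.e. μ(μ-λ) ≥ λ²/4.6
μ² - 9.6μ - 92.16/4.6 ≥ 0  →  μ² - 9.6μ - 20.03478 ≥ 0
Quadratic formula (positive root): μ = [λ + √(λ² + 4×20.03478)]/2
Discriminant: 92.16 + 4×20.03478 = 172.2991, √172.2991 = 13.12628
μ ≥ (9.6 + 13.12628)/2 = 11.3631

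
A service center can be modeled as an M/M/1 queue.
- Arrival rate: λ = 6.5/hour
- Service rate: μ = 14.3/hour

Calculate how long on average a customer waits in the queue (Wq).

First, compute utilization: ρ = λ/μ = 6.5/14.3 = 0.4545
For M/M/1: Wq = λ/(μ(μ-λ))
Wq = 6.5/(14.3 × (14.3-6.5))
Wq = 6.5/(14.3 × 7.80)
Wq = 0.05828 hours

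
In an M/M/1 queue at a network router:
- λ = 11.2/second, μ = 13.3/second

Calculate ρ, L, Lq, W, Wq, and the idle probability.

Step 1: ρ = λ/μ = 11.2/13.3 = 0.8421
Step 2: L = λ/(μ-λ) = 11.2/2.10 = 5.3333
Step 3: Lq = λ²/(μ(μ-λ)) = 125.44/(13.3×2.10) = 4.4912
Step 4: W = 1/(μ-λ) = 1/2.10 = 0.47619
Step 5: Wq = λ/(μ(μ-λ)) = 11.2/(13.3×2.10) = 0.4010
Step 6: P(0) = 1-ρ = 0.1579
Verify: L = λW = 11.2×0.47619 = 5.3333 ✔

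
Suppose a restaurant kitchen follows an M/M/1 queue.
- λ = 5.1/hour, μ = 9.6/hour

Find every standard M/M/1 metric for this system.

Step 1: ρ = λ/μ = 5.1/9.6 = 0.5312
Step 2: L = λ/(μ-λ) = 5.1/4.50 = 1.1333
Step 3: Lq = λ²/(μ(μ-λ)) = 26.01/(9.6×4.50) = 0.6021
Step 4: W = 1/(μ-λ) = 1/4.50 = 0.22222
Step 5: Wq = λ/(μ(μ-λ)) = 5.1/(9.6×4.50) = 0.1181
Step 6: P(0) = 1-ρ = 0.4688
Verify: L = λW = 5.1×0.22222 = 1.1333 ✔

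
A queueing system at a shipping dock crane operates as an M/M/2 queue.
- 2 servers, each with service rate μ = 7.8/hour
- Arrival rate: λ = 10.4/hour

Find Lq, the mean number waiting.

Traffic intensity: ρ = λ/(cμ) = 10.4/(2×7.8) = 0.6667
Since ρ = 0.6667 < 1, system is stable.
Offered load a = λ/μ = cρ = 10.4/7.8 = 1.3333
P₀ = [ Σₙ₌₀^1 aⁿ/n! + a^2/(2!(1-ρ)) ]⁻¹
Σ = a^0/0! + a^1/1! = 1.0000 + 1.3333 = 2.3333
a^2/(2!(1-ρ)) = 1.7778/(2 × 0.33333) = 2.6667
P₀ = 1/(2.3333 + 2.6667) = 0.2000
Lq = P₀·a^2·ρ / (2!(1-ρ)²) = 0.20000 × 1.7778 × 0.66667 / (2 × 0.11111) = 1.0667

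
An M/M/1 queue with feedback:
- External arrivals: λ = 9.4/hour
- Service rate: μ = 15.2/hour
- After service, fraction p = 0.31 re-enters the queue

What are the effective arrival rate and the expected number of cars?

Effective arrival rate: λ_eff = λ/(1-p) = 9.4/(1-0.31) = 9.4/0.69 = 13.62319
ρ = λ_eff/μ = 13.62319/15.2 = 0.896262
L = ρ/(1-ρ) = 0.896262/(1-0.896262) = 8.6397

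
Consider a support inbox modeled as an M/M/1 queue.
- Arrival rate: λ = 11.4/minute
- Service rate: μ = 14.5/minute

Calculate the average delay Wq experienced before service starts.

First, compute utilization: ρ = λ/μ = 11.4/14.5 = 0.7862
For M/M/1: Wq = λ/(μ(μ-λ))
Wq = 11.4/(14.5 × (14.5-11.4))
Wq = 11.4/(14.5 × 3.10)
Wq = 0.2536 minutes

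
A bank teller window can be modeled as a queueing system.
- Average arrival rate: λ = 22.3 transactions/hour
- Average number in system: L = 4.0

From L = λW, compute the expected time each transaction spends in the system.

Little's Law: L = λW, so W = L/λ
W = 4.0/22.3 = 0.1794 hours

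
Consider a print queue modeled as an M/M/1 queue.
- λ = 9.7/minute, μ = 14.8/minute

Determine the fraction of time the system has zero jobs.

ρ = λ/μ = 9.7/14.8 = 0.6554
P(0) = 1 - ρ = 1 - 0.6554 = 0.3446
The server is idle 34.46% of the time.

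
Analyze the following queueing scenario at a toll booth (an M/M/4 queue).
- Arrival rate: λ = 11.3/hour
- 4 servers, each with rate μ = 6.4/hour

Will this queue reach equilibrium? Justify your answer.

Stability requires ρ = λ/(cμ) < 1
ρ = 11.3/(4 × 6.4) = 11.3/25.60 = 0.4414
Since 0.4414 < 1, the system is STABLE.
The servers are busy 44.14% of the time.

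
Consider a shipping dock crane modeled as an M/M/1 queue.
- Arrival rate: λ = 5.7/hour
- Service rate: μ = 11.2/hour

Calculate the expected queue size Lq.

ρ = λ/μ = 5.7/11.2 = 0.5089
For M/M/1: Lq = λ²/(μ(μ-λ))
Lq = 32.49/(11.2 × 5.50)
Lq = 0.5274 containers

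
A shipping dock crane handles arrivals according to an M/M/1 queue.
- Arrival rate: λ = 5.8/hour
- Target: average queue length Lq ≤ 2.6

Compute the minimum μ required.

For M/M/1: Lq = λ²/(μ(μ-λ))
Need Lq ≤ 2.6, i.e. μ(μ-λ) ≥ λ²/2.6
μ² - 5.8μ - 33.64/2.6 ≥ 0  →  μ² - 5.8μ - 12.93846 ≥ 0
Quadratic formula (positive root): μ = [λ + √(λ² + 4×12.93846)]/2
Discriminant: 33.64 + 4×12.93846 = 85.3938, √85.3938 = 9.24088
μ ≥ (5.8 + 9.24088)/2 = 7.5204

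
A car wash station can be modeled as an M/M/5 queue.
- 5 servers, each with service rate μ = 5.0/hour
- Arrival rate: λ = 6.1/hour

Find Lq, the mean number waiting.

Traffic intensity: ρ = λ/(cμ) = 6.1/(5×5.0) = 0.2440
Since ρ = 0.2440 < 1, system is stable.
Offered load a = λ/μ = cρ = 6.1/5.0 = 1.2200
P₀ = [ Σₙ₌₀^4 aⁿ/n! + a^5/(5!(1-ρ)) ]⁻¹
Σ = a^0/0! + a^1/1! + a^2/2! + a^3/3! + a^4/4! = 1.0000 + 1.2200 + 0.7442 + 0.3026 + 0.09231 = 3.3591
a^5/(5!(1-ρ)) = 2.7027/(120 × 0.7560) = 0.02979
P₀ = 1/(3.3591 + 0.02979) = 0.2951
Lq = P₀·a^5·ρ / (5!(1-ρ)²) = 0.29508 × 2.7027 × 0.24400 / (120 × 0.57154) = 0.002837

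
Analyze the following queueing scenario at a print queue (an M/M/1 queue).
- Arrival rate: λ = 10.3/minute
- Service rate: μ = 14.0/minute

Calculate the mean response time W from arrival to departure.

First, compute utilization: ρ = λ/μ = 10.3/14.0 = 0.7357
For M/M/1: W = 1/(μ-λ)
W = 1/(14.0-10.3) = 1/3.70
W = 0.2703 minutes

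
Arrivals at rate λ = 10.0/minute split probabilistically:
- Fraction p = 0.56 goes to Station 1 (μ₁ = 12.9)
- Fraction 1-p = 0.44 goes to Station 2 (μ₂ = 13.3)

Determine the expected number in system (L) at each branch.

Effective rates: λ₁ = 10.0×0.56 = 5.6, λ₂ = 10.0×0.44 = 4.4
Station 1: ρ₁ = 5.6/12.9 = 0.4341, L₁ = ρ₁/(1-ρ₁) = 0.4341/(1-0.4341) = 0.7671
Station 2: ρ₂ = 4.4/13.3 = 0.33083, L₂ = ρ₂/(1-ρ₂) = 0.33083/(1-0.33083) = 0.4944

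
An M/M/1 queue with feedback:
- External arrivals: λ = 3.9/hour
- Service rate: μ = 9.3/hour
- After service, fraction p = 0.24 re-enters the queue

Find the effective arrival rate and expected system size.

Effective arrival rate: λ_eff = λ/(1-p) = 3.9/(1-0.24) = 3.9/0.76 = 5.1316
ρ = λ_eff/μ = 5.1316/9.3 = 0.5518
L = ρ/(1-ρ) = 0.5518/(1-0.5518) = 1.2311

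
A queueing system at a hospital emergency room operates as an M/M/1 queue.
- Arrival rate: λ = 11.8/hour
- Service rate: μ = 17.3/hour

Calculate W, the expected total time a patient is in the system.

First, compute utilization: ρ = λ/μ = 11.8/17.3 = 0.6821
For M/M/1: W = 1/(μ-λ)
W = 1/(17.3-11.8) = 1/5.50
W = 0.1818 hours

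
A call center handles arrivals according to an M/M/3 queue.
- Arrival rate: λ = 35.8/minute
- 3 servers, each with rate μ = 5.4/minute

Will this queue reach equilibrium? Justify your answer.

Stability requires ρ = λ/(cμ) < 1
ρ = 35.8/(3 × 5.4) = 35.8/16.20 = 2.2099
Since 2.2099 ≥ 1, the system is UNSTABLE.
Need c > λ/μ = 35.8/5.4 = 6.63.
Minimum servers needed: c = 7.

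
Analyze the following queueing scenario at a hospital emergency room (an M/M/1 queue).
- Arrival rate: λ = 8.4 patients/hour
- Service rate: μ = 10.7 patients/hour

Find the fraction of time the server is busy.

Server utilization: ρ = λ/μ
ρ = 8.4/10.7 = 0.7850
The server is busy 78.50% of the time.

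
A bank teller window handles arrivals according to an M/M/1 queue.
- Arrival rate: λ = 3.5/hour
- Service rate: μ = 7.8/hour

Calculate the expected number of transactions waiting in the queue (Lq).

ρ = λ/μ = 3.5/7.8 = 0.4487
For M/M/1: Lq = λ²/(μ(μ-λ))
Lq = 12.25/(7.8 × 4.30)
Lq = 0.3652 transactions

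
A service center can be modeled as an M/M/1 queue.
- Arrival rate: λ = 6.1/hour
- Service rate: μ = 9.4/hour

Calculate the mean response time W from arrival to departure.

First, compute utilization: ρ = λ/μ = 6.1/9.4 = 0.6489
For M/M/1: W = 1/(μ-λ)
W = 1/(9.4-6.1) = 1/3.30
W = 0.3030 hours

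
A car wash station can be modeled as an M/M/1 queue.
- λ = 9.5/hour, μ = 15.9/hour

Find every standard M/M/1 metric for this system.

Step 1: ρ = λ/μ = 9.5/15.9 = 0.5975
Step 2: L = λ/(μ-λ) = 9.5/6.40 = 1.4844
Step 3: Lq = λ²/(μ(μ-λ)) = 90.25/(15.9×6.40) = 0.8869
Step 4: W = 1/(μ-λ) = 1/6.40 = 0.15625
Step 5: Wq = λ/(μ(μ-λ)) = 9.5/(15.9×6.40) = 0.09336
Step 6: P(0) = 1-ρ = 0.4025
Verify: L = λW = 9.5×0.15625 = 1.4844 ✔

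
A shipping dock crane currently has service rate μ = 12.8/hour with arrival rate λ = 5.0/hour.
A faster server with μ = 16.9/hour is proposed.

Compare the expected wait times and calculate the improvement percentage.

System 1: ρ₁ = 5.0/12.8 = 0.3906, W₁ = 1/(12.8-5.0) = 0.1282
System 2: ρ₂ = 5.0/16.9 = 0.2959, W₂ = 1/(16.9-5.0) = 0.08403
Improvement: (W₁-W₂)/W₁ = (0.1282-0.08403)/0.1282 = 34.45%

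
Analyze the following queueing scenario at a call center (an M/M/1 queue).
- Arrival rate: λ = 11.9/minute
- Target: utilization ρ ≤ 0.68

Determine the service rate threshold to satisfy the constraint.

ρ = λ/μ, so μ = λ/ρ
μ ≥ 11.9/0.68 = 17.5000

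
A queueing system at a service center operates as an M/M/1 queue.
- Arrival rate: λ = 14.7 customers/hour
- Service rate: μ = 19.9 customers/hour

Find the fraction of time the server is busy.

Server utilization: ρ = λ/μ
ρ = 14.7/19.9 = 0.7387
The server is busy 73.87% of the time.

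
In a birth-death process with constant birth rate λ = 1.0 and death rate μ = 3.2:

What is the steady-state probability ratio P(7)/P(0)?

For constant rates: P(n)/P(0) = (λ/μ)^n
P(7)/P(0) = (1.0/3.2)^7 = 0.3125^7 = 0.0002910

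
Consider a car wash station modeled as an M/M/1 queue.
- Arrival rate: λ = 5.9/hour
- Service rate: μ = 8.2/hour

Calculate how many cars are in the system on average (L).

ρ = λ/μ = 5.9/8.2 = 0.7195
For M/M/1: L = λ/(μ-λ)
L = 5.9/(8.2-5.9) = 5.9/2.30
L = 2.5652 cars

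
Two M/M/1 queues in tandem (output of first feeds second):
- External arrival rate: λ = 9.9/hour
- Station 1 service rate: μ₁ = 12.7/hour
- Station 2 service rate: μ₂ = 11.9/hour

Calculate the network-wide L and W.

By Jackson's theorem, each station behaves as independent M/M/1.
Station 1: ρ₁ = 9.9/12.7 = 0.7795, L₁ = ρ₁/(1-ρ₁) = λ/(μ₁-λ) = 9.9/2.80 = 3.5357
Station 2: ρ₂ = 9.9/11.9 = 0.8319, L₂ = ρ₂/(1-ρ₂) = λ/(μ₂-λ) = 9.9/2.00 = 4.9500
Total: L = L₁ + L₂ = 3.5357 + 4.9500 = 8.4857
W = L/λ = 8.4857/9.9 = 0.8571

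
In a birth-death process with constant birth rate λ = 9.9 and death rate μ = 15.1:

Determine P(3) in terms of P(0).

For constant rates: P(n)/P(0) = (λ/μ)^n
P(3)/P(0) = (9.9/15.1)^3 = 0.6556^3 = 0.2818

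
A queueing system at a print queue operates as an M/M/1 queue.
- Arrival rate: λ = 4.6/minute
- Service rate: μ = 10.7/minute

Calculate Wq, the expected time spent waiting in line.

First, compute utilization: ρ = λ/μ = 4.6/10.7 = 0.4299
For M/M/1: Wq = λ/(μ(μ-λ))
Wq = 4.6/(10.7 × (10.7-4.6))
Wq = 4.6/(10.7 × 6.10)
Wq = 0.07048 minutes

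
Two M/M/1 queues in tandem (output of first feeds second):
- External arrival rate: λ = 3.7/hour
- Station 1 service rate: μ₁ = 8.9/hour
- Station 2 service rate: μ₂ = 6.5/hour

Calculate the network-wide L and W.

By Jackson's theorem, each station behaves as independent M/M/1.
Station 1: ρ₁ = 3.7/8.9 = 0.4157, L₁ = ρ₁/(1-ρ₁) = λ/(μ₁-λ) = 3.7/5.20 = 0.711538
Station 2: ρ₂ = 3.7/6.5 = 0.5692, L₂ = ρ₂/(1-ρ₂) = λ/(μ₂-λ) = 3.7/2.80 = 1.32143
Total: L = L₁ + L₂ = 0.711538 + 1.32143 = 2.0330
W = L/λ = 2.0330/3.7 = 0.5495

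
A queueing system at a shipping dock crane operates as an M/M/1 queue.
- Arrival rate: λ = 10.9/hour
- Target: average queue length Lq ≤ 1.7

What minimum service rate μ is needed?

For M/M/1: Lq = λ²/(μ(μ-λ))
Need Lq ≤ 1.7, i.e. μ(μ-λ) ≥ λ²/1.7
μ² - 10.9μ - 118.81/1.7 ≥ 0  →  μ² - 10.9μ - 69.888235 ≥ 0
Quadratic formula (positive root): μ = [λ + √(λ² + 4×69.888235)]/2
Discriminant: 118.81 + 4×69.888235 = 398.3629, √398.3629 = 19.9590
μ ≥ (10.9 + 19.9590)/2 = 15.4295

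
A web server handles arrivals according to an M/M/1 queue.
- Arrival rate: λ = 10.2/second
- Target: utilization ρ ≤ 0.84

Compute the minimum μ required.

ρ = λ/μ, so μ = λ/ρ
μ ≥ 10.2/0.84 = 12.1429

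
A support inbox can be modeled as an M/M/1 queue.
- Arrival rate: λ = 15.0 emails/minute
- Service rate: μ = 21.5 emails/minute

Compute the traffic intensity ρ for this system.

Server utilization: ρ = λ/μ
ρ = 15.0/21.5 = 0.6977
The server is busy 69.77% of the time.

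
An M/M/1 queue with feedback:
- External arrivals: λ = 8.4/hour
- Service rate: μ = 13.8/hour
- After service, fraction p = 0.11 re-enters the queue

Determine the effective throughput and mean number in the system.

Effective arrival rate: λ_eff = λ/(1-p) = 8.4/(1-0.11) = 8.4/0.89 = 9.4382
ρ = λ_eff/μ = 9.4382/13.8 = 0.683928
L = ρ/(1-ρ) = 0.683928/(1-0.683928) = 2.1638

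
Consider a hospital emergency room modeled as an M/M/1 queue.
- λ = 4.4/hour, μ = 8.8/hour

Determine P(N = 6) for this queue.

ρ = λ/μ = 4.4/8.8 = 0.5000
P(n) = (1-ρ)ρⁿ
P(6) = (1-0.5000) × 0.5000^6
P(6) = 0.50000 × 0.015625
P(6) = 0.007812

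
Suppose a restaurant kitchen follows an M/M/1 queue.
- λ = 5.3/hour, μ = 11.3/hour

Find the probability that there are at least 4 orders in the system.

ρ = λ/μ = 5.3/11.3 = 0.469027
P(N ≥ n) = ρⁿ
P(N ≥ 4) = 0.469027^4
P(N ≥ 4) = 0.04839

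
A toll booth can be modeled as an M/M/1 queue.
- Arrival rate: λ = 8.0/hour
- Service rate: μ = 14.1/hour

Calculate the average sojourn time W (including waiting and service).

First, compute utilization: ρ = λ/μ = 8.0/14.1 = 0.5674
For M/M/1: W = 1/(μ-λ)
W = 1/(14.1-8.0) = 1/6.10
W = 0.1639 hours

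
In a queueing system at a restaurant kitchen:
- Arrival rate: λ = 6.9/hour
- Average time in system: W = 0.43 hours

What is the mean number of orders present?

Little's Law: L = λW
L = 6.9 × 0.43 = 2.9670 orders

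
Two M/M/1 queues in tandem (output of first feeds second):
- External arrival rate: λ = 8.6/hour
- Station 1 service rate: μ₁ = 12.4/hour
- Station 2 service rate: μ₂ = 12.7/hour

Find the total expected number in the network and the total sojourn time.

By Jackson's theorem, each station behaves as independent M/M/1.
Station 1: ρ₁ = 8.6/12.4 = 0.6935, L₁ = ρ₁/(1-ρ₁) = λ/(μ₁-λ) = 8.6/3.80 = 2.26316
Station 2: ρ₂ = 8.6/12.7 = 0.6772, L₂ = ρ₂/(1-ρ₂) = λ/(μ₂-λ) = 8.6/4.10 = 2.09756
Total: L = L₁ + L₂ = 2.26316 + 2.09756 = 4.3607
W = L/λ = 4.3607/8.6 = 0.5071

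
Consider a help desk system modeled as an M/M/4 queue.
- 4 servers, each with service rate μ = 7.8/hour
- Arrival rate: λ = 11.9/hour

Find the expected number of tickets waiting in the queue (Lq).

Traffic intensity: ρ = λ/(cμ) = 11.9/(4×7.8) = 0.3814
Since ρ = 0.3814 < 1, system is stable.
Offered load a = λ/μ = cρ = 11.9/7.8 = 1.5256
P₀ = [ Σₙ₌₀^3 aⁿ/n! + a^4/(4!(1-ρ)) ]⁻¹
Σ = a^0/0! + a^1/1! + a^2/2! + a^3/3! = 1.00000 + 1.52564 + 1.16379 + 0.591842 = 4.2813
a^4/(4!(1-ρ)) = 5.4176/(24 × 0.6186) = 0.3649
P₀ = 1/(4.2813 + 0.3649) = 0.2152
Lq = P₀·a^4·ρ / (4!(1-ρ)²) = 0.21523 × 5.4176 × 0.38141 / (24 × 0.38265) = 0.04843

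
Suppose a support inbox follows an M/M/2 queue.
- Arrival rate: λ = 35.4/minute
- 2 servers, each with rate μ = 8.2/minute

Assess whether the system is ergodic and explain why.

Stability requires ρ = λ/(cμ) < 1
ρ = 35.4/(2 × 8.2) = 35.4/16.40 = 2.1585
Since 2.1585 ≥ 1, the system is UNSTABLE.
Need c > λ/μ = 35.4/8.2 = 4.32.
Minimum servers needed: c = 5.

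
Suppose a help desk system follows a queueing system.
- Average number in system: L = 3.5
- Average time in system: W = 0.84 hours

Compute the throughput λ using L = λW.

Little's Law: L = λW, so λ = L/W
λ = 3.5/0.84 = 4.1667 tickets/hour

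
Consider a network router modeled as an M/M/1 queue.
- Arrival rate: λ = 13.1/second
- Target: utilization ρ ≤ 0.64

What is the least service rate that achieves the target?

ρ = λ/μ, so μ = λ/ρ
μ ≥ 13.1/0.64 = 20.4688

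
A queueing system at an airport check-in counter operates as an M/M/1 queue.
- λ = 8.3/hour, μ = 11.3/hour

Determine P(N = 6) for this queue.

ρ = λ/μ = 8.3/11.3 = 0.7345
P(n) = (1-ρ)ρⁿ
P(6) = (1-0.7345) × 0.7345^6
P(6) = 0.26550 × 0.15702
P(6) = 0.04169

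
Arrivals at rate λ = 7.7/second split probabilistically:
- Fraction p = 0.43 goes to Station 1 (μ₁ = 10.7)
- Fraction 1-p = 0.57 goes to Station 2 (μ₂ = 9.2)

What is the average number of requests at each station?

Effective rates: λ₁ = 7.7×0.43 = 3.311, λ₂ = 7.7×0.57 = 4.389
Station 1: ρ₁ = 3.311/10.7 = 0.30944, L₁ = ρ₁/(1-ρ₁) = 0.30944/(1-0.30944) = 0.4481
Station 2: ρ₂ = 4.389/9.2 = 0.47707, L₂ = ρ₂/(1-ρ₂) = 0.47707/(1-0.47707) = 0.9123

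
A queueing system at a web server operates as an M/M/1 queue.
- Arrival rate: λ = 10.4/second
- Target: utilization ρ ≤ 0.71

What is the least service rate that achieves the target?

ρ = λ/μ, so μ = λ/ρ
μ ≥ 10.4/0.71 = 14.6479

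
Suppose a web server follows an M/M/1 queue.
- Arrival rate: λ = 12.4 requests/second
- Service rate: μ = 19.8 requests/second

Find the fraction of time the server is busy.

Server utilization: ρ = λ/μ
ρ = 12.4/19.8 = 0.6263
The server is busy 62.63% of the time.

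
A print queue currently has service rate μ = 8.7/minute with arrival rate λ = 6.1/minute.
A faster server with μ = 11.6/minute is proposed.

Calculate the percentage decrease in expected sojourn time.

System 1: ρ₁ = 6.1/8.7 = 0.7011, W₁ = 1/(8.7-6.1) = 0.3846
System 2: ρ₂ = 6.1/11.6 = 0.5259, W₂ = 1/(11.6-6.1) = 0.1818
Improvement: (W₁-W₂)/W₁ = (0.3846-0.1818)/0.3846 = 52.73%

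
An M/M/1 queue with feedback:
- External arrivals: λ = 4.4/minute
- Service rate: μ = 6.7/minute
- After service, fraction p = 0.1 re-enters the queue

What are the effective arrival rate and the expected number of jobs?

Effective arrival rate: λ_eff = λ/(1-p) = 4.4/(1-0.1) = 4.4/0.90 = 4.88889
ρ = λ_eff/μ = 4.88889/6.7 = 0.729685
L = ρ/(1-ρ) = 0.729685/(1-0.729685) = 2.6994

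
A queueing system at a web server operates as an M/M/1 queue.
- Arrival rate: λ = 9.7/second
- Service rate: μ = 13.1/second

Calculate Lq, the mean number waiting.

ρ = λ/μ = 9.7/13.1 = 0.7405
For M/M/1: Lq = λ²/(μ(μ-λ))
Lq = 94.09/(13.1 × 3.40)
Lq = 2.1125 requests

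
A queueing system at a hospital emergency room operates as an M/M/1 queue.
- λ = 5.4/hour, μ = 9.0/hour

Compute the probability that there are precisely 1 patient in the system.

ρ = λ/μ = 5.4/9.0 = 0.6000
P(n) = (1-ρ)ρⁿ
P(1) = (1-0.6000) × 0.6000^1
P(1) = 0.4000 × 0.6000
P(1) = 0.2400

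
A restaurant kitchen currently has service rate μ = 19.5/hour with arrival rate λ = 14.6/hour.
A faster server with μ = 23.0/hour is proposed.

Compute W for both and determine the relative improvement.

System 1: ρ₁ = 14.6/19.5 = 0.7487, W₁ = 1/(19.5-14.6) = 0.20408
System 2: ρ₂ = 14.6/23.0 = 0.6348, W₂ = 1/(23.0-14.6) = 0.11905
Improvement: (W₁-W₂)/W₁ = (0.20408-0.11905)/0.20408 = 41.67%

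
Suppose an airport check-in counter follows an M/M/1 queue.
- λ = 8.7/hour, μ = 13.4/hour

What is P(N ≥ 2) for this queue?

ρ = λ/μ = 8.7/13.4 = 0.64925
P(N ≥ n) = ρⁿ
P(N ≥ 2) = 0.64925^2
P(N ≥ 2) = 0.4215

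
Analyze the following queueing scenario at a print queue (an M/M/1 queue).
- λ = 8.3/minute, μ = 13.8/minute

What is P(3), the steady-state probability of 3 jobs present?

ρ = λ/μ = 8.3/13.8 = 0.60145
P(n) = (1-ρ)ρⁿ
P(3) = (1-0.60145) × 0.60145^3
P(3) = 0.3985 × 0.2176
P(3) = 0.08671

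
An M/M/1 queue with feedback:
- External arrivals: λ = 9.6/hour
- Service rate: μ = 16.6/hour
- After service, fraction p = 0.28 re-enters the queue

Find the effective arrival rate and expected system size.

Effective arrival rate: λ_eff = λ/(1-p) = 9.6/(1-0.28) = 9.6/0.72 = 13.3333
ρ = λ_eff/μ = 13.3333/16.6 = 0.80321
L = ρ/(1-ρ) = 0.80321/(1-0.80321) = 4.0816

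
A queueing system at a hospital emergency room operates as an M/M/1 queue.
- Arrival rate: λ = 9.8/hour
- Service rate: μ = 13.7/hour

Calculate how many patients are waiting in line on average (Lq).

ρ = λ/μ = 9.8/13.7 = 0.7153
For M/M/1: Lq = λ²/(μ(μ-λ))
Lq = 96.04/(13.7 × 3.90)
Lq = 1.7975 patients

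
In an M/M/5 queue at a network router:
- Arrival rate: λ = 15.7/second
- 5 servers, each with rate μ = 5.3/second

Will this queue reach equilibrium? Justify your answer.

Stability requires ρ = λ/(cμ) < 1
ρ = 15.7/(5 × 5.3) = 15.7/26.50 = 0.5925
Since 0.5925 < 1, the system is STABLE.
The servers are busy 59.25% of the time.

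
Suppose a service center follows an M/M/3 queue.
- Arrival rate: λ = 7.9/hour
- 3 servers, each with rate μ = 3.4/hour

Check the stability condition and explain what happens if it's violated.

Stability requires ρ = λ/(cμ) < 1
ρ = 7.9/(3 × 3.4) = 7.9/10.20 = 0.7745
Since 0.7745 < 1, the system is STABLE.
The servers are busy 77.45% of the time.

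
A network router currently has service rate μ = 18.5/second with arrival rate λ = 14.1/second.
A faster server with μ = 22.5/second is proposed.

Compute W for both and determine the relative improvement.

System 1: ρ₁ = 14.1/18.5 = 0.7622, W₁ = 1/(18.5-14.1) = 0.22727
System 2: ρ₂ = 14.1/22.5 = 0.6267, W₂ = 1/(22.5-14.1) = 0.11905
Improvement: (W₁-W₂)/W₁ = (0.22727-0.11905)/0.22727 = 47.62%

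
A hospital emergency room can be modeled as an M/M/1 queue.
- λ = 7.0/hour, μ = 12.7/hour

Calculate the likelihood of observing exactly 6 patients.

ρ = λ/μ = 7.0/12.7 = 0.55118
P(n) = (1-ρ)ρⁿ
P(6) = (1-0.55118) × 0.55118^6
P(6) = 0.4488 × 0.02804
P(6) = 0.01258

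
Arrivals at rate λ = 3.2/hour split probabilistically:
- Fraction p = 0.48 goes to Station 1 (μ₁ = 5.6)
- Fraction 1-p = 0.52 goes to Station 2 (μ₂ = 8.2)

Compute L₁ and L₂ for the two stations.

Effective rates: λ₁ = 3.2×0.48 = 1.536, λ₂ = 3.2×0.52 = 1.664
Station 1: ρ₁ = 1.536/5.6 = 0.2743, L₁ = ρ₁/(1-ρ₁) = 0.2743/(1-0.2743) = 0.3780
Station 2: ρ₂ = 1.664/8.2 = 0.20293, L₂ = ρ₂/(1-ρ₂) = 0.20293/(1-0.20293) = 0.2546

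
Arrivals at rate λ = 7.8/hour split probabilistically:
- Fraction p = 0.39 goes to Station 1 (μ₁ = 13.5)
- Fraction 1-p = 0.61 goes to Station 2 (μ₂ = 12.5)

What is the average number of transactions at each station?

Effective rates: λ₁ = 7.8×0.39 = 3.042, λ₂ = 7.8×0.61 = 4.758
Station 1: ρ₁ = 3.042/13.5 = 0.22533, L₁ = ρ₁/(1-ρ₁) = 0.22533/(1-0.22533) = 0.2909
Station 2: ρ₂ = 4.758/12.5 = 0.38064, L₂ = ρ₂/(1-ρ₂) = 0.38064/(1-0.38064) = 0.6146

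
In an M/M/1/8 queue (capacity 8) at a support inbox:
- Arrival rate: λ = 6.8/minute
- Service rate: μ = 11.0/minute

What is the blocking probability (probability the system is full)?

ρ = λ/μ = 6.8/11.0 = 0.61818
P₀ = (1-ρ)/(1-ρ^(K+1)) = (1-0.61818)/(1-0.61818^9) = 0.3818/0.9868 = 0.3869
P_K = P₀×ρ^K = 0.38692 × 0.61818^8 = 0.38692 × 0.021327 = 0.008252
Blocking probability = 0.83%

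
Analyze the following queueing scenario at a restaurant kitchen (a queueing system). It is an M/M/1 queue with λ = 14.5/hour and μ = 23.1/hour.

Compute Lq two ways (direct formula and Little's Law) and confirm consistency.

Method 1 (direct): Lq = λ²/(μ(μ-λ)) = 210.25/(23.1 × 8.60) = 1.0583

Method 2 (Little's Law):
W = 1/(μ-λ) = 1/8.60 = 0.116279
Wq = W - 1/μ = 0.116279 - 0.0432900 = 0.072989
Lq = λWq = 14.5 × 0.072989 = 1.0583 ✔ (matches Method 1)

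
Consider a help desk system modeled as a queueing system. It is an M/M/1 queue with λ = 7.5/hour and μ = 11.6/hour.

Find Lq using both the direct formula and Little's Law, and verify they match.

Method 1 (direct): Lq = λ²/(μ(μ-λ)) = 56.25/(11.6 × 4.10) = 1.1827

Method 2 (Little's Law):
W = 1/(μ-λ) = 1/4.10 = 0.2439
Wq = W - 1/μ = 0.2439 - 0.08621 = 0.1577
Lq = λWq = 7.5 × 0.1577 = 1.1827 ✔ (matches Method 1)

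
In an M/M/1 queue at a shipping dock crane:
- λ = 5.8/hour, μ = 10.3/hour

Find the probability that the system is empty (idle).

ρ = λ/μ = 5.8/10.3 = 0.5631
P(0) = 1 - ρ = 1 - 0.5631 = 0.4369
The server is idle 43.69% of the time.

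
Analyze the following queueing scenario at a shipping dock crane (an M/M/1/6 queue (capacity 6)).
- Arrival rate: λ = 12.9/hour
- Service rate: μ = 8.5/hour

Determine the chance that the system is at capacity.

ρ = λ/μ = 12.9/8.5 = 1.51765
P₀ = (1-ρ)/(1-ρ^(K+1)) = (1-1.51765)/(1-1.51765^7) = -0.51765/-17.5439 = 0.02951
P_K = P₀×ρ^K = 0.029506 × 1.51765^6 = 0.029506 × 12.2188 = 0.3605
Blocking probability = 36.05%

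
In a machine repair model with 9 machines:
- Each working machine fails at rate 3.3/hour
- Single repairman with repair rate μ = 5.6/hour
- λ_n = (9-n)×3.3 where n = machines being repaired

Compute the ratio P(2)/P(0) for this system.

P(2)/P(0) = ∏_{i=0}^{2-1} λ_i/μ_{i+1}
= (9-0)×3.3/5.6 × (9-1)×3.3/5.6
= 25.0026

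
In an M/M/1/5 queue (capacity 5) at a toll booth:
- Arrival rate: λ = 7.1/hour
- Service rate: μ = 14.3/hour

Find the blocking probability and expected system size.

ρ = λ/μ = 7.1/14.3 = 0.496503
P₀ = (1-ρ)/(1-ρ^(K+1)) = (1-0.496503)/(1-0.496503^6) = 0.5035/0.9850 = 0.5112
P_K = P₀×ρ^K = 0.5112 × 0.496503^5 = 0.5112 × 0.03017 = 0.01542
Blocking probability P_5 = 0.01542 (1.54%)
L = ρ[1 - (K+1)ρ^K + Kρ^(K+1)] / [(1-ρ)(1-ρ^(K+1))]
L = 0.496503 × (1 - 6×0.03017 + 5×0.01498) / ((1 - 0.496503) × (1 - 0.01498)) = 0.8949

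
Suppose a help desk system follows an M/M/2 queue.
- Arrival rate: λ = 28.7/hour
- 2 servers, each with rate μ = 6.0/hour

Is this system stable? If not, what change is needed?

Stability requires ρ = λ/(cμ) < 1
ρ = 28.7/(2 × 6.0) = 28.7/12.00 = 2.3917
Since 2.3917 ≥ 1, the system is UNSTABLE.
Need c > λ/μ = 28.7/6.0 = 4.78.
Minimum servers needed: c = 5.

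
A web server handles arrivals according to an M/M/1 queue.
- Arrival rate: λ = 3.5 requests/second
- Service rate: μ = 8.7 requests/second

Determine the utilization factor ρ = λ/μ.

Server utilization: ρ = λ/μ
ρ = 3.5/8.7 = 0.4023
The server is busy 40.23% of the time.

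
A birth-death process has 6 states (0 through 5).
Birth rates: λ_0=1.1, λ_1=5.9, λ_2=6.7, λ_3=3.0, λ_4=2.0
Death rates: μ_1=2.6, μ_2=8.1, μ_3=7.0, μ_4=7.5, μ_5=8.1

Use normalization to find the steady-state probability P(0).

Ratios P(n)/P(0) = (λ₀···λₙ₋₁)/(μ₁···μₙ):
P(1)/P(0) = (1.1)/(2.6) = 0.42308
P(2)/P(0) = (1.1×5.9)/(2.6×8.1) = 0.30817
P(3)/P(0) = (1.1×5.9×6.7)/(2.6×8.1×7.0) = 0.29496
P(4)/P(0) = (1.1×5.9×6.7×3.0)/(2.6×8.1×7.0×7.5) = 0.11798
P(5)/P(0) = (1.1×5.9×6.7×3.0×2.0)/(2.6×8.1×7.0×7.5×8.1) = 0.029132

Normalization: ∑ P(n) = 1
P(0) × (1.0000 + 0.42308 + 0.30817 + 0.29496 + 0.11798 + 0.029132) = 1
P(0) × 2.1733 = 1
P(0) = 1/2.1733 = 0.4601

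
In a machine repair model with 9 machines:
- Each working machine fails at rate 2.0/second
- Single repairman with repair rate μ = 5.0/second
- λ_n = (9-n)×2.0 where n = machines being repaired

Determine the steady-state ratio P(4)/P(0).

P(4)/P(0) = ∏_{i=0}^{4-1} λ_i/μ_{i+1}
= (9-0)×2.0/5.0 × (9-1)×2.0/5.0 × (9-2)×2.0/5.0 × (9-3)×2.0/5.0
= 77.4144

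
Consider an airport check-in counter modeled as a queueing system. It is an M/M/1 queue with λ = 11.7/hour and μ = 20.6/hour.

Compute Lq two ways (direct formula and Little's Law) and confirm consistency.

Method 1 (direct): Lq = λ²/(μ(μ-λ)) = 136.89/(20.6 × 8.90) = 0.7466

Method 2 (Little's Law):
W = 1/(μ-λ) = 1/8.90 = 0.11236
Wq = W - 1/μ = 0.11236 - 0.048544 = 0.063816
Lq = λWq = 11.7 × 0.063816 = 0.7466 ✔ (matches Method 1)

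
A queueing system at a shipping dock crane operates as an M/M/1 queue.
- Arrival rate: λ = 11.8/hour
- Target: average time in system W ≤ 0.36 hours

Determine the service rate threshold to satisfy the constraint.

For M/M/1: W = 1/(μ-λ)
Need W ≤ 0.36, so 1/(μ-λ) ≤ 0.36
μ - λ ≥ 1/0.36 = 2.7778
μ ≥ 11.8 + 2.7778 = 14.5778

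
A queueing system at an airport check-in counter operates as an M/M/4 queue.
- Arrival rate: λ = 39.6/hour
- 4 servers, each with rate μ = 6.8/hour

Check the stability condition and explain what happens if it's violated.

Stability requires ρ = λ/(cμ) < 1
ρ = 39.6/(4 × 6.8) = 39.6/27.20 = 1.4559
Since 1.4559 ≥ 1, the system is UNSTABLE.
Need c > λ/μ = 39.6/6.8 = 5.82.
Minimum servers needed: c = 6.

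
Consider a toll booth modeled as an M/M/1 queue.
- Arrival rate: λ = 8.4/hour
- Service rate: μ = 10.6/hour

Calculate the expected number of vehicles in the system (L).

ρ = λ/μ = 8.4/10.6 = 0.7925
For M/M/1: L = λ/(μ-λ)
L = 8.4/(10.6-8.4) = 8.4/2.20
L = 3.8182 vehicles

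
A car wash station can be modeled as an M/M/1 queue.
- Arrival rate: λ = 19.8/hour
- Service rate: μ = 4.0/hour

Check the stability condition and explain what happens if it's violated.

Stability requires ρ = λ/(cμ) < 1
ρ = 19.8/(1 × 4.0) = 19.8/4.00 = 4.9500
Since 4.9500 ≥ 1, the system is UNSTABLE.
Queue grows without bound. Need μ > λ = 19.8.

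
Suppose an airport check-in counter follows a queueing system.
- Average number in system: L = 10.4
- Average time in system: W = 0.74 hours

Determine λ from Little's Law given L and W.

Little's Law: L = λW, so λ = L/W
λ = 10.4/0.74 = 14.0541 passengers/hour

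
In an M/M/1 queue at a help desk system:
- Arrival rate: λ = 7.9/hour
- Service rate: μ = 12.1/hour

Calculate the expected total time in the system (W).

First, compute utilization: ρ = λ/μ = 7.9/12.1 = 0.6529
For M/M/1: W = 1/(μ-λ)
W = 1/(12.1-7.9) = 1/4.20
W = 0.2381 hours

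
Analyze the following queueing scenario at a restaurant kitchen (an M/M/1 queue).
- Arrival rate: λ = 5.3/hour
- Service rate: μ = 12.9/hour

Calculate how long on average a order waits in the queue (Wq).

First, compute utilization: ρ = λ/μ = 5.3/12.9 = 0.4109
For M/M/1: Wq = λ/(μ(μ-λ))
Wq = 5.3/(12.9 × (12.9-5.3))
Wq = 5.3/(12.9 × 7.60)
Wq = 0.05406 hours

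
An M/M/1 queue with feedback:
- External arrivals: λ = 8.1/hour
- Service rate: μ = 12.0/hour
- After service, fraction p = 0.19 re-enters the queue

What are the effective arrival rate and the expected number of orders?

Effective arrival rate: λ_eff = λ/(1-p) = 8.1/(1-0.19) = 8.1/0.81 = 10.0000
ρ = λ_eff/μ = 10.0000/12.0 = 0.833333
L = ρ/(1-ρ) = 0.833333/(1-0.833333) = 5.0000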